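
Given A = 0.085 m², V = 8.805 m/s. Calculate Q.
Formula: Q = A V
Q = 0.085·8.805·1000 = 748.4 L/s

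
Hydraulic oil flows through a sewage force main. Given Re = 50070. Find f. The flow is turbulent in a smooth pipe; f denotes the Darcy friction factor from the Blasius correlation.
Formula: f = \frac{0.316}{Re^{0.25}}
f = 0.316/50070^0.25 = 0.02112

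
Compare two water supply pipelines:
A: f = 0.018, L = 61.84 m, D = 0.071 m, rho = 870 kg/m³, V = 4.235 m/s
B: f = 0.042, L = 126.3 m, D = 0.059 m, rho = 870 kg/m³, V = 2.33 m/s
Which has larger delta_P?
delta_P(A) = 122.3 kPa, delta_P(B) = 212.3 kPa. Answer: B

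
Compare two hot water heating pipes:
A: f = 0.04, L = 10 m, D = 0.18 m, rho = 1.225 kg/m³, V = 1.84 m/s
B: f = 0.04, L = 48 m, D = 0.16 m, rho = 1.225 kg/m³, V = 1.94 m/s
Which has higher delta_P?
delta_P(A) = 0.004608 kPa, delta_P(B) = 0.02766 kPa. Answer: B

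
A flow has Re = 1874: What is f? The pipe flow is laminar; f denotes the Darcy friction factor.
Formula: f = \frac{64}{Re}
f = 64/1874 = 0.03415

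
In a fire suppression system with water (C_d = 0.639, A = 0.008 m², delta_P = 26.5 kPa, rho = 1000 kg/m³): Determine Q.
Formula: Q = C_d A \sqrt{\frac{2 \Delta P}{\rho}}
Q = 0.639·0.008·√(2·(26.5·1000)/1000)·1000 = 37.22 L/s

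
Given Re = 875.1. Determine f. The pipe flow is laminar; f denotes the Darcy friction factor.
Formula: f = \frac{64}{Re}
f = 64/875.1 = 0.07313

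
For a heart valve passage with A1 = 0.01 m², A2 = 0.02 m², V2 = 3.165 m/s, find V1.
Formula: V_2 = \frac{A_1 V_1}{A_2}
Substituting knowns: 3.165 = 0.01·V1/0.02
Solving for V1: V1 = 3.165·0.02/0.01 = 6.33 m/s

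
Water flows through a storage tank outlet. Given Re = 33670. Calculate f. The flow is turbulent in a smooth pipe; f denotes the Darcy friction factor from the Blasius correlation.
Formula: f = \frac{0.316}{Re^{0.25}}
f = 0.316/33670^0.25 = 0.02333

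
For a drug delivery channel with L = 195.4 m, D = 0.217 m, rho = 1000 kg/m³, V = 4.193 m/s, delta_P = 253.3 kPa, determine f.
Formula: \Delta P = f \frac{L}{D} \frac{\rho V^2}{2}
Substituting knowns: 253.3 = f·(195.4/0.217)·0.5·1000·4.193²/1000
Solving for f: f = (253.3·1000)/((195.4/0.217)·0.5·1000·4.193²) = 0.032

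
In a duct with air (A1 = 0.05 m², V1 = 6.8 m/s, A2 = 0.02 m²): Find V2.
Formula: V_2 = \frac{A_1 V_1}{A_2}
V2 = 0.05·6.8/0.02 = 17 m/s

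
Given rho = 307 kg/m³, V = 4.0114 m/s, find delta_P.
Formula: V = \sqrt{\frac{2 \Delta P}{\rho}}
Substituting knowns: 4.0114 = √(2·(delta_P·1000)/307)
Solving for delta_P: delta_P = 4.0114²·307/2/1000 = 2.47 kPa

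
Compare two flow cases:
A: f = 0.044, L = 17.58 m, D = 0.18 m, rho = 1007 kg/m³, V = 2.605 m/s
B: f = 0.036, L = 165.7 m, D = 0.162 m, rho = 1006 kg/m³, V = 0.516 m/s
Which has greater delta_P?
delta_P(A) = 14.68 kPa, delta_P(B) = 4.931 kPa. Answer: A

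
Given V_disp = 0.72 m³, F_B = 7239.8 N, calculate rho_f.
Formula: F_B = \rho_f g V_{disp}
Substituting knowns: 7239.8 = rho_f·9.81·0.72
Solving for rho_f: rho_f = 7239.8/(9.81·0.72) = 1025 kg/m³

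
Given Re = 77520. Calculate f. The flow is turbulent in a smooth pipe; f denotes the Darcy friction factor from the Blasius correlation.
Formula: f = \frac{0.316}{Re^{0.25}}
f = 0.316/77520^0.25 = 0.01894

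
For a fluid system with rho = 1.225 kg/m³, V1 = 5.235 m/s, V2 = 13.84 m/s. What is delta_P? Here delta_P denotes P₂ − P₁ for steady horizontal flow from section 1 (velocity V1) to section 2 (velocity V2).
Formula: \Delta P = \frac{1}{2} \rho (V_1^2 - V_2^2)
delta_P = 0.5·1.225·(5.235² − 13.84²)/1000 = -0.1005 kPa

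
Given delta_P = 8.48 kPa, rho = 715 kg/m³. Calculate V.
Formula: V = \sqrt{\frac{2 \Delta P}{\rho}}
V = √(2·(8.48·1000)/715) = 4.87 m/s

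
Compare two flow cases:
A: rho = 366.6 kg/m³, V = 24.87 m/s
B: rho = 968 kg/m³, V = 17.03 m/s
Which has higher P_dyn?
P_dyn(A) = 113.4 kPa, P_dyn(B) = 140.4 kPa. Answer: B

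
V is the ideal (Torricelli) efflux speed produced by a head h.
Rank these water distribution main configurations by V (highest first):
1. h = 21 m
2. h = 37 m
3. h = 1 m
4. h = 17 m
Case 1: V = 20.3 m/s
Case 2: V = 26.94 m/s
Case 3: V = 4.429 m/s
Case 4: V = 18.26 m/s
Ranking (highest first): 2, 1, 4, 3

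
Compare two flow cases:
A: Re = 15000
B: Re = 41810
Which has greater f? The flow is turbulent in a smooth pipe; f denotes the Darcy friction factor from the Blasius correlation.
f(A) = 0.02855, f(B) = 0.0221. Answer: A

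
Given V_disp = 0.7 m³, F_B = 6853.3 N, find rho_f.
Formula: F_B = \rho_f g V_{disp}
Substituting knowns: 6853.3 = rho_f·9.81·0.7
Solving for rho_f: rho_f = 6853.3/(9.81·0.7) = 998 kg/m³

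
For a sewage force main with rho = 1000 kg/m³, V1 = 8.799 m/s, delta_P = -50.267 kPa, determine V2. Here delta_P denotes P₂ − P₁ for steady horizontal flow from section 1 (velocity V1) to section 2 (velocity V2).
Formula: \Delta P = \frac{1}{2} \rho (V_1^2 - V_2^2)
Substituting knowns: -50.267 = 0.5·1000·(8.799² − V2²)/1000
Solving for V2: V2 = √(8.799² − 2·(-50.267·1000)/1000) = 13.34 m/s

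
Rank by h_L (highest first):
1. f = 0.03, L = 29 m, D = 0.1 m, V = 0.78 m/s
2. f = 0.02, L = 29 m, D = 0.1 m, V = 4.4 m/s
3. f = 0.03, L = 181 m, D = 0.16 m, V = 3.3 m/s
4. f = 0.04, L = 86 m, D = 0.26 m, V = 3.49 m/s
Case 1: h_L = 0.2698 m
Case 2: h_L = 5.723 m
Case 3: h_L = 18.84 m
Case 4: h_L = 8.214 m
Ranking (highest first): 3, 4, 2, 1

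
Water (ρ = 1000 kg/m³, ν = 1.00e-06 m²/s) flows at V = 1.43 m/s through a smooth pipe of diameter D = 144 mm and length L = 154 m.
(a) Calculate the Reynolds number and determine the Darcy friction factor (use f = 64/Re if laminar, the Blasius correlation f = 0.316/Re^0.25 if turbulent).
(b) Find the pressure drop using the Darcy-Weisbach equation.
(a) Re = V·D/ν = 1.43·0.144/1.00e-06 = 205920 → turbulent (Re > 4000); f = 0.316/Re^0.25 = 0.316/205920^0.25 = 0.014834 (Blasius is strictly valid for Re ≲ 1e5; used here as the smooth-pipe estimate the problem specifies)
(b) Darcy-Weisbach: ΔP = f·(L/D)·½ρV²/1000 = 0.014834·(154/0.144)·½·1000·1.43²/1000 = 16.22 kPa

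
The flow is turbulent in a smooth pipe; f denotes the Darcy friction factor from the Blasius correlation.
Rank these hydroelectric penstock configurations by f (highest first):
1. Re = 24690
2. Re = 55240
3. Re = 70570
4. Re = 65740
Case 1: f = 0.02521
Case 2: f = 0.02061
Case 3: f = 0.01939
Case 4: f = 0.01973
Ranking (highest first): 1, 2, 4, 3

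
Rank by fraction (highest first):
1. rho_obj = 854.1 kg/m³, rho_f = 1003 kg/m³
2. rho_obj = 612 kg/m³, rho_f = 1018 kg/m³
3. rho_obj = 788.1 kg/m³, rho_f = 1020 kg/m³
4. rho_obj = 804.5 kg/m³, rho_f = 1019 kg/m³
Case 1: fraction = 0.8515
Case 2: fraction = 0.6012
Case 3: fraction = 0.7726
Case 4: fraction = 0.7895
Ranking (highest first): 1, 4, 3, 2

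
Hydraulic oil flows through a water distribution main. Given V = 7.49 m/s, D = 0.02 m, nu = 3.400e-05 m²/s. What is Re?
Formula: Re = \frac{V D}{\nu}
Re = 7.49·0.02/3.400e-05 = 4406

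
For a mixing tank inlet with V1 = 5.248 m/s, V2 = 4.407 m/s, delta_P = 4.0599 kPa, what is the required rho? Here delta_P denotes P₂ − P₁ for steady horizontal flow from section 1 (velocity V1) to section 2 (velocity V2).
Formula: \Delta P = \frac{1}{2} \rho (V_1^2 - V_2^2)
Substituting knowns: 4.0599 = 0.5·rho·(5.248² − 4.407²)/1000
Solving for rho: rho = 2·(4.0599·1000)/(5.248² − 4.407²) = 1000 kg/m³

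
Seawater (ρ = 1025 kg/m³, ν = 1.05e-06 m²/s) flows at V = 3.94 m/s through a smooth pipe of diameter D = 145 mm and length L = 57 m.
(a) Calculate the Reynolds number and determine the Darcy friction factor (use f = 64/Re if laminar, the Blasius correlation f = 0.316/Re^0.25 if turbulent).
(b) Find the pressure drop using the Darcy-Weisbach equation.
(a) Re = V·D/ν = 3.94·0.145/1.05e-06 = 544100 → turbulent (Re > 4000); f = 0.316/Re^0.25 = 0.316/544100^0.25 = 0.011635 (Blasius is strictly valid for Re ≲ 1e5; used here as the smooth-pipe estimate the problem specifies)
(b) Darcy-Weisbach: ΔP = f·(L/D)·½ρV²/1000 = 0.011635·(57/0.145)·½·1025·3.94²/1000 = 36.39 kPa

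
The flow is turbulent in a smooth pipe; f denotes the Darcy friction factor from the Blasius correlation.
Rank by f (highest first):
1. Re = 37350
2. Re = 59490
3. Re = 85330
Case 1: f = 0.02273
Case 2: f = 0.02023
Case 3: f = 0.01849
Ranking (highest first): 1, 2, 3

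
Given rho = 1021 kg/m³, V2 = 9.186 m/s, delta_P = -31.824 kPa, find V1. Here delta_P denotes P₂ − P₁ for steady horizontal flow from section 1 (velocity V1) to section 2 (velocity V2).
Formula: \Delta P = \frac{1}{2} \rho (V_1^2 - V_2^2)
Substituting knowns: -31.824 = 0.5·1021·(V1² − 9.186²)/1000
Solving for V1: V1 = √(9.186² + 2·(-31.824·1000)/1021) = 4.695 m/s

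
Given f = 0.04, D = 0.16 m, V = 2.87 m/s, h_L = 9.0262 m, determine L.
Formula: h_L = f \frac{L}{D} \frac{V^2}{2g}
Substituting knowns: 9.0262 = 0.04·(L/0.16)·2.87²/(2·9.81)
Solving for L: L = 9.0262·2·9.81·0.16/(0.04·2.87²) = 86 m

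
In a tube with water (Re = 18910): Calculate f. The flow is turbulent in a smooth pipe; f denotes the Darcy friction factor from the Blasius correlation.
Formula: f = \frac{0.316}{Re^{0.25}}
f = 0.316/18910^0.25 = 0.02695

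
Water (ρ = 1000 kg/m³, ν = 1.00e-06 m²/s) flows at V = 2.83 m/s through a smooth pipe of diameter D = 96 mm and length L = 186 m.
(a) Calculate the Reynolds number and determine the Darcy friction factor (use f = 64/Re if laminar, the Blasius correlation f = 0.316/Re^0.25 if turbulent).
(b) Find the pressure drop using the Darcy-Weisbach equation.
(a) Re = V·D/ν = 2.83·0.096/1.00e-06 = 271680 → turbulent (Re > 4000); f = 0.316/Re^0.25 = 0.316/271680^0.25 = 0.013841 (Blasius is strictly valid for Re ≲ 1e5; used here as the smooth-pipe estimate the problem specifies)
(b) Darcy-Weisbach: ΔP = f·(L/D)·½ρV²/1000 = 0.013841·(186/0.096)·½·1000·2.83²/1000 = 107.4 kPa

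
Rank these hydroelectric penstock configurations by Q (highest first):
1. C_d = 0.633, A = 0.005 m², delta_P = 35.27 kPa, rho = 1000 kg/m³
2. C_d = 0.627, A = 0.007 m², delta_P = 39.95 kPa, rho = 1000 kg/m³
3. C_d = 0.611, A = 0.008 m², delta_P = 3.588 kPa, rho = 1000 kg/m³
Case 1: Q = 26.58 L/s
Case 2: Q = 39.23 L/s
Case 3: Q = 13.09 L/s
Ranking (highest first): 2, 1, 3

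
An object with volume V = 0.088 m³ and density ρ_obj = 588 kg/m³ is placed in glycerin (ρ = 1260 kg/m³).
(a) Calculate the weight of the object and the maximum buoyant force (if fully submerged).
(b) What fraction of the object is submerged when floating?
(a) W=rho_obj*g*V=588*9.81*0.088=507.6 N; F_B(max)=rho*g*V=1260*9.81*0.088=1087.7 N
(b) Floating fraction=rho_obj/rho=588/1260=0.467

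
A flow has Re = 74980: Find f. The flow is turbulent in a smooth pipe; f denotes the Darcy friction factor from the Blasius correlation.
Formula: f = \frac{0.316}{Re^{0.25}}
f = 0.316/74980^0.25 = 0.0191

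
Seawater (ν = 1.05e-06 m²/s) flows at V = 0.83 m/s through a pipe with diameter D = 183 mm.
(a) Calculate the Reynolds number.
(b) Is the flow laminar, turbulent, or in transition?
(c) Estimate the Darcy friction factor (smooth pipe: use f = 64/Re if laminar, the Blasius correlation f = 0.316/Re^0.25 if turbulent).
(a) Re = V·D/ν = 0.83·0.183/1.05e-06 = 144660
(b) Flow regime: turbulent (Re > 4000)
(c) Friction factor: f = 0.316/Re^0.25 = 0.316/144660^0.25 = 0.0162 (Blasius is strictly valid for Re ≲ 1e5; used here as the smooth-pipe estimate the problem specifies)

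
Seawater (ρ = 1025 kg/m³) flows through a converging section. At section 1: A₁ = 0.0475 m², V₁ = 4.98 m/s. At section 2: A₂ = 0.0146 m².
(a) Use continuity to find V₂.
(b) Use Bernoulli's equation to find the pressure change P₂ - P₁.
(a) Continuity: A₁V₁=A₂V₂ -> V₂=A₁V₁/A₂=0.0475*4.98/0.0146=16.20 m/s
(b) Bernoulli: P₂-P₁=0.5*rho*(V₁^2-V₂^2)/1000=0.5*1025*(4.98^2-16.20^2)/1000=-121.8 kPa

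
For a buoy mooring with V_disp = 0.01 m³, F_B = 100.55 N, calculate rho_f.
Formula: F_B = \rho_f g V_{disp}
Substituting knowns: 100.55 = rho_f·9.81·0.01
Solving for rho_f: rho_f = 100.55/(9.81·0.01) = 1025 kg/m³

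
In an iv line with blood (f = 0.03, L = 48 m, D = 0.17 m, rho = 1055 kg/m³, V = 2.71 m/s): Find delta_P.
Formula: \Delta P = f \frac{L}{D} \frac{\rho V^2}{2}
delta_P = 0.03·(48/0.17)·0.5·1055·2.71²/1000 = 32.82 kPa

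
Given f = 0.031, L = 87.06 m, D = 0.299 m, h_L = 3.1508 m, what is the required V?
Formula: h_L = f \frac{L}{D} \frac{V^2}{2g}
Substituting knowns: 3.1508 = 0.031·(87.06/0.299)·V²/(2·9.81)
Solving for V: V = √(3.1508·2·9.81/(0.031·(87.06/0.299))) = 2.617 m/s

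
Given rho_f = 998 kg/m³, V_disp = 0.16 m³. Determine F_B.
Formula: F_B = \rho_f g V_{disp}
F_B = 998·9.81·0.16 = 1566 N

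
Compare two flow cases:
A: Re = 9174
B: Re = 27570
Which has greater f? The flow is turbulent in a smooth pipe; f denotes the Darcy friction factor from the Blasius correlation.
f(A) = 0.03229, f(B) = 0.02452. Answer: A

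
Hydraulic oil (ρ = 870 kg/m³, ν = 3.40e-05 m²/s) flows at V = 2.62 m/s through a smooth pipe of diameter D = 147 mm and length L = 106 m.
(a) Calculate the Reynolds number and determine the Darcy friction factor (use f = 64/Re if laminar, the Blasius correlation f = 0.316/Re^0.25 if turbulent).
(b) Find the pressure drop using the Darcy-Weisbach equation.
(a) Re = V·D/ν = 2.62·0.147/3.40e-05 = 11328 → turbulent (Re > 4000); f = 0.316/Re^0.25 = 0.316/11328^0.25 = 0.03063
(b) Darcy-Weisbach: ΔP = f·(L/D)·½ρV²/1000 = 0.03063·(106/0.147)·½·870·2.62²/1000 = 65.95 kPa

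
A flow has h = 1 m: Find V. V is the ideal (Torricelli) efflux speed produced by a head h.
Formula: V = \sqrt{2 g h}
V = √(2·9.81·1) = 4.429 m/s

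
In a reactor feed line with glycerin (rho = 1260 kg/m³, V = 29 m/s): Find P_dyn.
Formula: P_{dyn} = \frac{1}{2} \rho V^2
P_dyn = 0.5·1260·29²/1000 = 529.8 kPa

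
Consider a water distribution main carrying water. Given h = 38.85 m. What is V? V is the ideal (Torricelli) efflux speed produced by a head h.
Formula: V = \sqrt{2 g h}
V = √(2·9.81·38.85) = 27.61 m/s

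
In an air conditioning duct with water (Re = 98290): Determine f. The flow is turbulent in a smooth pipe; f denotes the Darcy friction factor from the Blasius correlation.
Formula: f = \frac{0.316}{Re^{0.25}}
f = 0.316/98290^0.25 = 0.01785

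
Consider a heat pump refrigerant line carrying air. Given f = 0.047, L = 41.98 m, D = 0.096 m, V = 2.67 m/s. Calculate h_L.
Formula: h_L = f \frac{L}{D} \frac{V^2}{2g}
h_L = 0.047·(41.98/0.096)·2.67²/(2·9.81) = 7.468 m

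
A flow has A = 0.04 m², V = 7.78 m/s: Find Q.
Formula: Q = A V
Q = 0.04·7.78·1000 = 311.2 L/s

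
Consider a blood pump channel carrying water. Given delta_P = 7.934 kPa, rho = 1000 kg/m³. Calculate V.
Formula: V = \sqrt{\frac{2 \Delta P}{\rho}}
V = √(2·(7.934·1000)/1000) = 3.983 m/s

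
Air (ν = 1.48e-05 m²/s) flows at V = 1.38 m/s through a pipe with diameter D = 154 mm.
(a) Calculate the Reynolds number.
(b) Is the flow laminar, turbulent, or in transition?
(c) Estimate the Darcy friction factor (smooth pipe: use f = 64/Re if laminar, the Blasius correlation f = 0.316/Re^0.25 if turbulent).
(a) Re = V·D/ν = 1.38·0.154/1.48e-05 = 14359
(b) Flow regime: turbulent (Re > 4000)
(c) Friction factor: f = 0.316/Re^0.25 = 0.316/14359^0.25 = 0.02887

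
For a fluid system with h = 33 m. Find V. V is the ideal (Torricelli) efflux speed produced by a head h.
Formula: V = \sqrt{2 g h}
V = √(2·9.81·33) = 25.45 m/s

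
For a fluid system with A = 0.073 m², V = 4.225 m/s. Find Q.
Formula: Q = A V
Q = 0.073·4.225·1000 = 308.4 L/s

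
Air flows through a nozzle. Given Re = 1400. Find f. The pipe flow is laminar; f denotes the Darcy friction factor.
Formula: f = \frac{64}{Re}
f = 64/1400 = 0.04571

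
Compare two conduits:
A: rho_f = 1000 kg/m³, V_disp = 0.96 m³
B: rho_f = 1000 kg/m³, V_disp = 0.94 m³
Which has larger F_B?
F_B(A) = 9418 N, F_B(B) = 9221 N. Answer: A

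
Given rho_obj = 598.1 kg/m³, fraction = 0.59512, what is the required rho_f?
Formula: f_{sub} = \frac{\rho_{obj}}{\rho_f}
Substituting knowns: 0.59512 = 598.1/rho_f
Solving for rho_f: rho_f = 598.1/0.59512 = 1005 kg/m³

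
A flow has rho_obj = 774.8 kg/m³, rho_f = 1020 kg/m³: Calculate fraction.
Formula: f_{sub} = \frac{\rho_{obj}}{\rho_f}
fraction = 774.8/1020 = 0.7596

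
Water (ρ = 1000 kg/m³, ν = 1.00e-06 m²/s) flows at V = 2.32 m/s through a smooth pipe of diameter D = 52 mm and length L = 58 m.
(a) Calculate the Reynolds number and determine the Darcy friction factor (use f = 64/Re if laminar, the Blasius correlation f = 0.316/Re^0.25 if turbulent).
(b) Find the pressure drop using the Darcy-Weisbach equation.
(a) Re = V·D/ν = 2.32·0.052/1.00e-06 = 120640 → turbulent (Re > 4000); f = 0.316/Re^0.25 = 0.316/120640^0.25 = 0.016956 (Blasius is strictly valid for Re ≲ 1e5; used here as the smooth-pipe estimate the problem specifies)
(b) Darcy-Weisbach: ΔP = f·(L/D)·½ρV²/1000 = 0.016956·(58/0.052)·½·1000·2.32²/1000 = 50.9 kPa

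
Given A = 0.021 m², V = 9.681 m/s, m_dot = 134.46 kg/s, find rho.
Formula: \dot{m} = \rho A V
Substituting knowns: 134.46 = rho·0.021·9.681
Solving for rho: rho = 134.46/(0.021·9.681) = 661.4 kg/m³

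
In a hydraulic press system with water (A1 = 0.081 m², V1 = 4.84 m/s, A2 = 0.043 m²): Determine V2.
Formula: V_2 = \frac{A_1 V_1}{A_2}
V2 = 0.081·4.84/0.043 = 9.117 m/s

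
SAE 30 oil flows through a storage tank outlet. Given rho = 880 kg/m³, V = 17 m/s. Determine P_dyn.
Formula: P_{dyn} = \frac{1}{2} \rho V^2
P_dyn = 0.5·880·17²/1000 = 127.2 kPa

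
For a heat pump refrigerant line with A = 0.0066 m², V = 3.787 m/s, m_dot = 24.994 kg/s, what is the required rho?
Formula: \dot{m} = \rho A V
Substituting knowns: 24.994 = rho·0.0066·3.787
Solving for rho: rho = 24.994/(0.0066·3.787) = 1000 kg/m³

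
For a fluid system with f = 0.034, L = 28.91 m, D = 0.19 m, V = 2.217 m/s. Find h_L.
Formula: h_L = f \frac{L}{D} \frac{V^2}{2g}
h_L = 0.034·(28.91/0.19)·2.217²/(2·9.81) = 1.296 m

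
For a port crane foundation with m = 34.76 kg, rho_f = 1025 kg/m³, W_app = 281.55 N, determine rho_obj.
Formula: W_{app} = mg\left(1 - \frac{\rho_f}{\rho_{obj}}\right)
Substituting knowns: 281.55 = 34.76·9.81·(1 − 1025/rho_obj)
Solving for rho_obj: rho_obj = 1025/(1 − 281.55/(34.76·9.81)) = 5880 kg/m³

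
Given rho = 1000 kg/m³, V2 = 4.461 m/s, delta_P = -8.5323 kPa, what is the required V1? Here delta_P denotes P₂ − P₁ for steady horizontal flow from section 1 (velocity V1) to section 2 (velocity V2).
Formula: \Delta P = \frac{1}{2} \rho (V_1^2 - V_2^2)
Substituting knowns: -8.5323 = 0.5·1000·(V1² − 4.461²)/1000
Solving for V1: V1 = √(4.461² + 2·(-8.5323·1000)/1000) = 1.684 m/s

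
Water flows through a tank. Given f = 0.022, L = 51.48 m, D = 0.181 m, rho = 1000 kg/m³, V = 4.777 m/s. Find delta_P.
Formula: \Delta P = f \frac{L}{D} \frac{\rho V^2}{2}
delta_P = 0.022·(51.48/0.181)·0.5·1000·4.777²/1000 = 71.39 kPa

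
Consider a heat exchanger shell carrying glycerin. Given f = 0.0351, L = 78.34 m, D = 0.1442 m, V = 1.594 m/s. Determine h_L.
Formula: h_L = f \frac{L}{D} \frac{V^2}{2g}
h_L = 0.0351·(78.34/0.1442)·1.594²/(2·9.81) = 2.469 m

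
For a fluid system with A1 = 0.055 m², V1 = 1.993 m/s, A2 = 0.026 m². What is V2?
Formula: V_2 = \frac{A_1 V_1}{A_2}
V2 = 0.055·1.993/0.026 = 4.216 m/s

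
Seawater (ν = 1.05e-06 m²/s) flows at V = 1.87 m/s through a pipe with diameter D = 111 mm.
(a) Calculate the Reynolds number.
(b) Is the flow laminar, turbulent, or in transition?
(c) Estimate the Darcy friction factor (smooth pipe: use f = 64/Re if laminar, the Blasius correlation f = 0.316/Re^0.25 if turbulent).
(a) Re = V·D/ν = 1.87·0.111/1.05e-06 = 197690
(b) Flow regime: turbulent (Re > 4000)
(c) Friction factor: f = 0.316/Re^0.25 = 0.316/197690^0.25 = 0.01499 (Blasius is strictly valid for Re ≲ 1e5; used here as the smooth-pipe estimate the problem specifies)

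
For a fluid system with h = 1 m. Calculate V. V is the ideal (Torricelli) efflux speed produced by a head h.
Formula: V = \sqrt{2 g h}
V = √(2·9.81·1) = 4.429 m/s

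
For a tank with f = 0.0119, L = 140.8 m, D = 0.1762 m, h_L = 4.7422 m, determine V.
Formula: h_L = f \frac{L}{D} \frac{V^2}{2g}
Substituting knowns: 4.7422 = 0.0119·(140.8/0.1762)·V²/(2·9.81)
Solving for V: V = √(4.7422·2·9.81/(0.0119·(140.8/0.1762))) = 3.128 m/s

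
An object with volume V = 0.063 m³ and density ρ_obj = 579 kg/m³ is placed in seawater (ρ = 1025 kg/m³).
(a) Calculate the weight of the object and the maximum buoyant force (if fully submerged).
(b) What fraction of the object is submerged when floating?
(a) W=rho_obj*g*V=579*9.81*0.063=357.8 N; F_B(max)=rho*g*V=1025*9.81*0.063=633.5 N
(b) Floating fraction=rho_obj/rho=579/1025=0.565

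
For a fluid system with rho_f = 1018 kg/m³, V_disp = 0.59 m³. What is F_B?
Formula: F_B = \rho_f g V_{disp}
F_B = 1018·9.81·0.59 = 5892 N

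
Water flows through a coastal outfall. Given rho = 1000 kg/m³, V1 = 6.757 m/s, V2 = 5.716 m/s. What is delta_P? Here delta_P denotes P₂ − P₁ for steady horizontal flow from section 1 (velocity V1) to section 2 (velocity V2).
Formula: \Delta P = \frac{1}{2} \rho (V_1^2 - V_2^2)
delta_P = 0.5·1000·(6.757² − 5.716²)/1000 = 6.492 kPa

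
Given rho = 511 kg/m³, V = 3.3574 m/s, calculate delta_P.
Formula: V = \sqrt{\frac{2 \Delta P}{\rho}}
Substituting knowns: 3.3574 = √(2·(delta_P·1000)/511)
Solving for delta_P: delta_P = 3.3574²·511/2/1000 = 2.88 kPa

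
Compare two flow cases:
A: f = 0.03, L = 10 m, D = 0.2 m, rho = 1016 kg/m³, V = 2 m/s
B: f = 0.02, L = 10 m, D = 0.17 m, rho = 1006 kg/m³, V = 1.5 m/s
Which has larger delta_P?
delta_P(A) = 3.048 kPa, delta_P(B) = 1.331 kPa. Answer: A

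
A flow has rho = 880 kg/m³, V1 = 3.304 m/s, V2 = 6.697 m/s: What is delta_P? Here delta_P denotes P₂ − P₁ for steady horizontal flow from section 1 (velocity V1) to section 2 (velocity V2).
Formula: \Delta P = \frac{1}{2} \rho (V_1^2 - V_2^2)
delta_P = 0.5·880·(3.304² − 6.697²)/1000 = -14.93 kPa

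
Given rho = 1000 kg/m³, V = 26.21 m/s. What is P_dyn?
Formula: P_{dyn} = \frac{1}{2} \rho V^2
P_dyn = 0.5·1000·26.21²/1000 = 343.5 kPa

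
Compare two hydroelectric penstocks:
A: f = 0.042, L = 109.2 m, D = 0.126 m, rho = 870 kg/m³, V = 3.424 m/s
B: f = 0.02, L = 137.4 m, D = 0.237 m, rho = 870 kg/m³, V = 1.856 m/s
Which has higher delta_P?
delta_P(A) = 185.6 kPa, delta_P(B) = 17.37 kPa. Answer: A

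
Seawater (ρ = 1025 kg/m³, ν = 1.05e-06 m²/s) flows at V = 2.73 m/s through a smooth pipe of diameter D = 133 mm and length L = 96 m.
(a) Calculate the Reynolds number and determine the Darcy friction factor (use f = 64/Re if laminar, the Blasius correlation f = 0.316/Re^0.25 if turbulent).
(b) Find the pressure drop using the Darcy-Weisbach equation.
(a) Re = V·D/ν = 2.73·0.133/1.05e-06 = 345800 → turbulent (Re > 4000); f = 0.316/Re^0.25 = 0.316/345800^0.25 = 0.013031 (Blasius is strictly valid for Re ≲ 1e5; used here as the smooth-pipe estimate the problem specifies)
(b) Darcy-Weisbach: ΔP = f·(L/D)·½ρV²/1000 = 0.013031·(96/0.133)·½·1025·2.73²/1000 = 35.93 kPa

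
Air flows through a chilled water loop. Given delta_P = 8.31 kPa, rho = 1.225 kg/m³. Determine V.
Formula: V = \sqrt{\frac{2 \Delta P}{\rho}}
V = √(2·(8.31·1000)/1.225) = 116.5 m/s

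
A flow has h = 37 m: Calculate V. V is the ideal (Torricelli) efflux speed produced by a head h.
Formula: V = \sqrt{2 g h}
V = √(2·9.81·37) = 26.94 m/s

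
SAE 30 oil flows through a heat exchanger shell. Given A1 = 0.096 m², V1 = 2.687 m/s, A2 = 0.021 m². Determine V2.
Formula: V_2 = \frac{A_1 V_1}{A_2}
V2 = 0.096·2.687/0.021 = 12.28 m/s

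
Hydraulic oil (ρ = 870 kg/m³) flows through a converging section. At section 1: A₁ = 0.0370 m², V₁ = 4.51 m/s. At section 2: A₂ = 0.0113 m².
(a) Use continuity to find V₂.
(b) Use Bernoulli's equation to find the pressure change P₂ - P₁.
(a) Continuity: A₁V₁=A₂V₂ -> V₂=A₁V₁/A₂=0.0370*4.51/0.0113=14.77 m/s
(b) Bernoulli: P₂-P₁=0.5*rho*(V₁^2-V₂^2)/1000=0.5*870*(4.51^2-14.77^2)/1000=-86.05 kPa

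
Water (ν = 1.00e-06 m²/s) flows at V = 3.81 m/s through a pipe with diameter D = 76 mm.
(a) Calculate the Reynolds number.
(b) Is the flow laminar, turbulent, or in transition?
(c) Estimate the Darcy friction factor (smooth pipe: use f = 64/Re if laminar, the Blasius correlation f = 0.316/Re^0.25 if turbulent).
(a) Re = V·D/ν = 3.81·0.076/1.00e-06 = 289560
(b) Flow regime: turbulent (Re > 4000)
(c) Friction factor: f = 0.316/Re^0.25 = 0.316/289560^0.25 = 0.01362 (Blasius is strictly valid for Re ≲ 1e5; used here as the smooth-pipe estimate the problem specifies)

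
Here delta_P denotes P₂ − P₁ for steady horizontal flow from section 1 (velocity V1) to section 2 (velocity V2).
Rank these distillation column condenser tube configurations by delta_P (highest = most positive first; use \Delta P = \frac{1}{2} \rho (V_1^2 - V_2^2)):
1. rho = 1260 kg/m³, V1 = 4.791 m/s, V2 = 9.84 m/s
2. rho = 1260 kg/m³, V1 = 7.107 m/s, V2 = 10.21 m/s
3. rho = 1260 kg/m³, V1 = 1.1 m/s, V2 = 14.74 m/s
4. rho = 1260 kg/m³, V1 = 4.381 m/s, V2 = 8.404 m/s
Case 1: delta_P = -46.54 kPa
Case 2: delta_P = -33.85 kPa
Case 3: delta_P = -136.1 kPa
Case 4: delta_P = -32.4 kPa
Ranking (highest first): 4, 2, 1, 3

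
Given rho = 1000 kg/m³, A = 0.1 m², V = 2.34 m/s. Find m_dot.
Formula: \dot{m} = \rho A V
m_dot = 1000·0.1·2.34 = 234 kg/s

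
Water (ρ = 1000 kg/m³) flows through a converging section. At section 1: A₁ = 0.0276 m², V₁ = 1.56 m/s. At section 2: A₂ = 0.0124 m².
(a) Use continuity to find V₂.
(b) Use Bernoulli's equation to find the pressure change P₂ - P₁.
(a) Continuity: A₁V₁=A₂V₂ -> V₂=A₁V₁/A₂=0.0276*1.56/0.0124=3.47 m/s
(b) Bernoulli: P₂-P₁=0.5*rho*(V₁^2-V₂^2)/1000=0.5*1000*(1.56^2-3.47^2)/1000=-4.804 kPa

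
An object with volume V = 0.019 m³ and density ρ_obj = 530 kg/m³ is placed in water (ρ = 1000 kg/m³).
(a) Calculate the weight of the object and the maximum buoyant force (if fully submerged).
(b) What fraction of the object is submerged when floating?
(a) W=rho_obj*g*V=530*9.81*0.019=98.8 N; F_B(max)=rho*g*V=1000*9.81*0.019=186.4 N
(b) Floating fraction=rho_obj/rho=530/1000=0.530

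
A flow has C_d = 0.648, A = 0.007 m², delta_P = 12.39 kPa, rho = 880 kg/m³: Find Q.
Formula: Q = C_d A \sqrt{\frac{2 \Delta P}{\rho}}
Q = 0.648·0.007·√(2·(12.39·1000)/880)·1000 = 24.07 L/s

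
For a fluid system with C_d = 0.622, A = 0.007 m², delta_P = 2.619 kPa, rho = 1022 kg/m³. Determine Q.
Formula: Q = C_d A \sqrt{\frac{2 \Delta P}{\rho}}
Q = 0.622·0.007·√(2·(2.619·1000)/1022)·1000 = 9.857 L/s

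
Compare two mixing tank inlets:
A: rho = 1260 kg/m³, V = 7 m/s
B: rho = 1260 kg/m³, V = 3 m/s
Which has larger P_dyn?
P_dyn(A) = 30.87 kPa, P_dyn(B) = 5.67 kPa. Answer: A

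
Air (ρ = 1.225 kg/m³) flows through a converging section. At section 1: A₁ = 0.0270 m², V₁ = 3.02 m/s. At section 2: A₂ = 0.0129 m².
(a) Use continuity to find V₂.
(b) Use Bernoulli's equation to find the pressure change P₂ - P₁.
(a) Continuity: A₁V₁=A₂V₂ -> V₂=A₁V₁/A₂=0.0270*3.02/0.0129=6.32 m/s
(b) Bernoulli: P₂-P₁=0.5*rho*(V₁^2-V₂^2)/1000=0.5*1.225*(3.02^2-6.32^2)/1000=-0.01888 kPa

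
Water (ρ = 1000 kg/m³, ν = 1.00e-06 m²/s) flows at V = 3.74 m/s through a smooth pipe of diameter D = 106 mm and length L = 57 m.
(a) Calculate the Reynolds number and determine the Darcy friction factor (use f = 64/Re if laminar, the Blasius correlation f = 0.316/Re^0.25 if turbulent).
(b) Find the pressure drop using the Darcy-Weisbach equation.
(a) Re = V·D/ν = 3.74·0.106/1.00e-06 = 396440 → turbulent (Re > 4000); f = 0.316/Re^0.25 = 0.316/396440^0.25 = 0.012593 (Blasius is strictly valid for Re ≲ 1e5; used here as the smooth-pipe estimate the problem specifies)
(b) Darcy-Weisbach: ΔP = f·(L/D)·½ρV²/1000 = 0.012593·(57/0.106)·½·1000·3.74²/1000 = 47.36 kPa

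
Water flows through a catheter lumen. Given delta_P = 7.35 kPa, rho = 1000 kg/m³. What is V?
Formula: V = \sqrt{\frac{2 \Delta P}{\rho}}
V = √(2·(7.35·1000)/1000) = 3.834 m/s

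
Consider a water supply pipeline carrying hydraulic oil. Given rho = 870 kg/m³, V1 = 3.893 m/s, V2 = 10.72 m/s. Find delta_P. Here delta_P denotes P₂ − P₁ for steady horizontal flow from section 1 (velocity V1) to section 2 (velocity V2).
Formula: \Delta P = \frac{1}{2} \rho (V_1^2 - V_2^2)
delta_P = 0.5·870·(3.893² − 10.72²)/1000 = -43.4 kPa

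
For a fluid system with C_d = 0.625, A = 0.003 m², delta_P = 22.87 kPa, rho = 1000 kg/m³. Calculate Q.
Formula: Q = C_d A \sqrt{\frac{2 \Delta P}{\rho}}
Q = 0.625·0.003·√(2·(22.87·1000)/1000)·1000 = 12.68 L/s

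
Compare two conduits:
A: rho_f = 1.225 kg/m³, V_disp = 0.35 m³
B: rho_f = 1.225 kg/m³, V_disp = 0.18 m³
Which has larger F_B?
F_B(A) = 4.206 N, F_B(B) = 2.163 N. Answer: A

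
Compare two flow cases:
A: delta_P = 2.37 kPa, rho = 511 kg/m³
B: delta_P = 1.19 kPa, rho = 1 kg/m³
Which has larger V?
V(A) = 3.046 m/s, V(B) = 48.79 m/s. Answer: B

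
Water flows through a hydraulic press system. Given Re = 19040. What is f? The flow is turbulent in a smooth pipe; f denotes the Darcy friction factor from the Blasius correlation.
Formula: f = \frac{0.316}{Re^{0.25}}
f = 0.316/19040^0.25 = 0.0269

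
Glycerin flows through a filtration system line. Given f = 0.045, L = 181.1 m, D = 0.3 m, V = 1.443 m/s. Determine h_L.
Formula: h_L = f \frac{L}{D} \frac{V^2}{2g}
h_L = 0.045·(181.1/0.3)·1.443²/(2·9.81) = 2.883 m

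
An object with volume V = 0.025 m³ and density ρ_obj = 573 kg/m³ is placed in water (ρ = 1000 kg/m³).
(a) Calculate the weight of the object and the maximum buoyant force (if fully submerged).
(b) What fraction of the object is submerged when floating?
(a) W=rho_obj*g*V=573*9.81*0.025=140.5 N; F_B(max)=rho*g*V=1000*9.81*0.025=245.2 N
(b) Floating fraction=rho_obj/rho=573/1000=0.573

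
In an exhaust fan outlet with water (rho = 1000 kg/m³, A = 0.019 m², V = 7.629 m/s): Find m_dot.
Formula: \dot{m} = \rho A V
m_dot = 1000·0.019·7.629 = 145 kg/s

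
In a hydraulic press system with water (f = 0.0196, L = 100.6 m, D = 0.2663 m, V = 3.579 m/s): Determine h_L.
Formula: h_L = f \frac{L}{D} \frac{V^2}{2g}
h_L = 0.0196·(100.6/0.2663)·3.579²/(2·9.81) = 4.834 m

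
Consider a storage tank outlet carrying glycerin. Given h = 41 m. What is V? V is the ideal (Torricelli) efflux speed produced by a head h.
Formula: V = \sqrt{2 g h}
V = √(2·9.81·41) = 28.36 m/s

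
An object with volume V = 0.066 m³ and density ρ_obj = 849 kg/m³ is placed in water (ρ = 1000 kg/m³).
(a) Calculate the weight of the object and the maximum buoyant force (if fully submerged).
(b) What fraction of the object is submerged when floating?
(a) W=rho_obj*g*V=849*9.81*0.066=549.7 N; F_B(max)=rho*g*V=1000*9.81*0.066=647.5 N
(b) Floating fraction=rho_obj/rho=849/1000=0.849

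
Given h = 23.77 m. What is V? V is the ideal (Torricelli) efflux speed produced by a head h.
Formula: V = \sqrt{2 g h}
V = √(2·9.81·23.77) = 21.6 m/s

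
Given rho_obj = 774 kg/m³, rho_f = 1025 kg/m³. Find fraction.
Formula: f_{sub} = \frac{\rho_{obj}}{\rho_f}
fraction = 774/1025 = 0.7551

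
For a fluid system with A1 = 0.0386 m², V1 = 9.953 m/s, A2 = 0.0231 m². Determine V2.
Formula: V_2 = \frac{A_1 V_1}{A_2}
V2 = 0.0386·9.953/0.0231 = 16.63 m/s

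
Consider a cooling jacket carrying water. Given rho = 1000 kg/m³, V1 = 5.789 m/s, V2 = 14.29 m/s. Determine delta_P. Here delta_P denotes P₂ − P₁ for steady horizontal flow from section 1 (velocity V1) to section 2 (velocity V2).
Formula: \Delta P = \frac{1}{2} \rho (V_1^2 - V_2^2)
delta_P = 0.5·1000·(5.789² − 14.29²)/1000 = -85.35 kPa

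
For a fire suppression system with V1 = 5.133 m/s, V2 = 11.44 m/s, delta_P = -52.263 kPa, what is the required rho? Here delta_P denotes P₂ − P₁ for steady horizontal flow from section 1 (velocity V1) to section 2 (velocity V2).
Formula: \Delta P = \frac{1}{2} \rho (V_1^2 - V_2^2)
Substituting knowns: -52.263 = 0.5·rho·(5.133² − 11.44²)/1000
Solving for rho: rho = 2·(-52.263·1000)/(5.133² − 11.44²) = 1000 kg/m³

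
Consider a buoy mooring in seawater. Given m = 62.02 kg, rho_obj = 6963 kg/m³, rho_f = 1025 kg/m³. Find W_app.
Formula: W_{app} = mg\left(1 - \frac{\rho_f}{\rho_{obj}}\right)
W_app = 62.02·9.81·(1 − 1025/6963) = 518.9 N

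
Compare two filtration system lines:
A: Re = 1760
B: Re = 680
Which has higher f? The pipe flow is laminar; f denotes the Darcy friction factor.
f(A) = 0.03636, f(B) = 0.09412. Answer: B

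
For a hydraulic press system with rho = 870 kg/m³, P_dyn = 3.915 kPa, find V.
Formula: P_{dyn} = \frac{1}{2} \rho V^2
Substituting knowns: 3.915 = 0.5·870·V²/1000
Solving for V: V = √(2·(3.915·1000)/870) = 3 m/s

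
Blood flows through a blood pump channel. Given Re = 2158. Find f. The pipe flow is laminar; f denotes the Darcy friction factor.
Formula: f = \frac{64}{Re}
f = 64/2158 = 0.02966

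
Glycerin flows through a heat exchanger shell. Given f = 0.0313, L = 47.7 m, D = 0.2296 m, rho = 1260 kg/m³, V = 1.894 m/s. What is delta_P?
Formula: \Delta P = f \frac{L}{D} \frac{\rho V^2}{2}
delta_P = 0.0313·(47.7/0.2296)·0.5·1260·1.894²/1000 = 14.7 kPa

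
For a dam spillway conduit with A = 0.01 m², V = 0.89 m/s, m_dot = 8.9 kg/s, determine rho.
Formula: \dot{m} = \rho A V
Substituting knowns: 8.9 = rho·0.01·0.89
Solving for rho: rho = 8.9/(0.01·0.89) = 1000 kg/m³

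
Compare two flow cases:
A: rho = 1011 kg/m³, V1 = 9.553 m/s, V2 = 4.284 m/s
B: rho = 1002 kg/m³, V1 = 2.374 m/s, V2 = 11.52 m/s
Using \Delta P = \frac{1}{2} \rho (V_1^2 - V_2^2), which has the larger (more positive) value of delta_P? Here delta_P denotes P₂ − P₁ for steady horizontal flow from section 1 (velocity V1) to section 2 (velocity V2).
delta_P(A) = 36.85 kPa, delta_P(B) = -63.66 kPa. Answer: A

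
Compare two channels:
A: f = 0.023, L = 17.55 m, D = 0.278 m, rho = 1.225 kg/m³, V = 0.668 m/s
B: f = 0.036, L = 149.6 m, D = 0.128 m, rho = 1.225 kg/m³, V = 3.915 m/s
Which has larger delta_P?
delta_P(A) = 0.0003968 kPa, delta_P(B) = 0.395 kPa. Answer: B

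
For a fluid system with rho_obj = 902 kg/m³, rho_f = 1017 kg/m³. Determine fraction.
Formula: f_{sub} = \frac{\rho_{obj}}{\rho_f}
fraction = 902/1017 = 0.8869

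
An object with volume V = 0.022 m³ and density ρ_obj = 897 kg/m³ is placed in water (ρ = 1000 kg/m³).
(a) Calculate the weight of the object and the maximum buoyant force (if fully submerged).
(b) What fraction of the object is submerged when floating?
(a) W=rho_obj*g*V=897*9.81*0.022=193.6 N; F_B(max)=rho*g*V=1000*9.81*0.022=215.8 N
(b) Floating fraction=rho_obj/rho=897/1000=0.897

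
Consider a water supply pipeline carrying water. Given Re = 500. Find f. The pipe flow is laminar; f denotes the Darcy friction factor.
Formula: f = \frac{64}{Re}
f = 64/500 = 0.128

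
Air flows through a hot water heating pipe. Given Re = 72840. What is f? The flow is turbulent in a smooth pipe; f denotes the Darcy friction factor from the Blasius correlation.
Formula: f = \frac{0.316}{Re^{0.25}}
f = 0.316/72840^0.25 = 0.01924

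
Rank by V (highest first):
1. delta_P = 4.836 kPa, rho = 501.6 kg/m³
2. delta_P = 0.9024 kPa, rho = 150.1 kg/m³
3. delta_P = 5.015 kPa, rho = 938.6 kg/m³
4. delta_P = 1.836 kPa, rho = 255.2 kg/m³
Case 1: V = 4.391 m/s
Case 2: V = 3.468 m/s
Case 3: V = 3.269 m/s
Case 4: V = 3.793 m/s
Ranking (highest first): 1, 4, 2, 3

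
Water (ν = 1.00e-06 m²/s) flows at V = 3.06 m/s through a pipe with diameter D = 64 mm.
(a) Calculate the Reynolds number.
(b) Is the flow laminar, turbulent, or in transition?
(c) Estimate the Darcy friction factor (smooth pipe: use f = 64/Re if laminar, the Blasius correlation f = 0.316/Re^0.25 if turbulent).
(a) Re = V·D/ν = 3.06·0.064/1.00e-06 = 195840
(b) Flow regime: turbulent (Re > 4000)
(c) Friction factor: f = 0.316/Re^0.25 = 0.316/195840^0.25 = 0.01502 (Blasius is strictly valid for Re ≲ 1e5; used here as the smooth-pipe estimate the problem specifies)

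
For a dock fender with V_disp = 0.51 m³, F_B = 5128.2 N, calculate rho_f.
Formula: F_B = \rho_f g V_{disp}
Substituting knowns: 5128.2 = rho_f·9.81·0.51
Solving for rho_f: rho_f = 5128.2/(9.81·0.51) = 1025 kg/m³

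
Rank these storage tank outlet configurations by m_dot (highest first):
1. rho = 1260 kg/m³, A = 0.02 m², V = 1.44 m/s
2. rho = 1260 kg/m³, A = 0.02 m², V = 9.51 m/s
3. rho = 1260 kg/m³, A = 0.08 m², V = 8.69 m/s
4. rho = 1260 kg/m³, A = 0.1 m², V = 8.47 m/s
Case 1: m_dot = 36.29 kg/s
Case 2: m_dot = 239.7 kg/s
Case 3: m_dot = 876 kg/s
Case 4: m_dot = 1067 kg/s
Ranking (highest first): 4, 3, 2, 1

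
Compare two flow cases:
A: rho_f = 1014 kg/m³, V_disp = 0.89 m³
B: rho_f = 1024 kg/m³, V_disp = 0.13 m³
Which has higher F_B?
F_B(A) = 8853 N, F_B(B) = 1306 N. Answer: A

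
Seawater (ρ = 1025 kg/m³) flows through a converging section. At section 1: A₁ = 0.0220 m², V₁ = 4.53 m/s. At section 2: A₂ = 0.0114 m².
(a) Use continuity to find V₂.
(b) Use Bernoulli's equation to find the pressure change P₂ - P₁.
(a) Continuity: A₁V₁=A₂V₂ -> V₂=A₁V₁/A₂=0.0220*4.53/0.0114=8.74 m/s
(b) Bernoulli: P₂-P₁=0.5*rho*(V₁^2-V₂^2)/1000=0.5*1025*(4.53^2-8.74^2)/1000=-28.63 kPa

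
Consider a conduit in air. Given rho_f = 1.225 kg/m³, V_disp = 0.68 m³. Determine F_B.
Formula: F_B = \rho_f g V_{disp}
F_B = 1.225·9.81·0.68 = 8.172 N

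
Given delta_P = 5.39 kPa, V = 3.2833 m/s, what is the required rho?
Formula: V = \sqrt{\frac{2 \Delta P}{\rho}}
Substituting knowns: 3.2833 = √(2·(5.39·1000)/rho)
Solving for rho: rho = 2·(5.39·1000)/3.2833² = 1000 kg/m³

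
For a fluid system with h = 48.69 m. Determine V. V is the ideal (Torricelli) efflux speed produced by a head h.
Formula: V = \sqrt{2 g h}
V = √(2·9.81·48.69) = 30.91 m/s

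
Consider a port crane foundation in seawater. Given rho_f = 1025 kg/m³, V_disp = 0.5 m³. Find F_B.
Formula: F_B = \rho_f g V_{disp}
F_B = 1025·9.81·0.5 = 5028 N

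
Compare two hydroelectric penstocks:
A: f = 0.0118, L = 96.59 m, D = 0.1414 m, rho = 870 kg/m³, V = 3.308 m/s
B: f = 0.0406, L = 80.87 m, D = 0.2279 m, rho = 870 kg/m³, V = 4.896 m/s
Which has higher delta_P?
delta_P(A) = 38.37 kPa, delta_P(B) = 150.2 kPa. Answer: B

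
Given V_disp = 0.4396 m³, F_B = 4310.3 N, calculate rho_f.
Formula: F_B = \rho_f g V_{disp}
Substituting knowns: 4310.3 = rho_f·9.81·0.4396
Solving for rho_f: rho_f = 4310.3/(9.81·0.4396) = 999.5 kg/m³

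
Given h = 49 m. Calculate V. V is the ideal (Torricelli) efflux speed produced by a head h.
Formula: V = \sqrt{2 g h}
V = √(2·9.81·49) = 31.01 m/s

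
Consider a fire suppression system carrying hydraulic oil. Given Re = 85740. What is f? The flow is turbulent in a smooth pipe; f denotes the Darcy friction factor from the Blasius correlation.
Formula: f = \frac{0.316}{Re^{0.25}}
f = 0.316/85740^0.25 = 0.01847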